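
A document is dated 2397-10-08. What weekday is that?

Doomsday rule: the anchor day for the 2300s is Wednesday. For year 97: 97÷12 = 8 r 1, and 1÷4 = 0, so 8+1+0 = 9.
Wednesday + 9 ≡ Friday — that's 2397's doomsday.
In October the doomsday date is Oct 10.
Oct 8 is 2 days before Oct 10; 2 mod 7 = 2, so Friday − 2 = Wednesday.

Wednesday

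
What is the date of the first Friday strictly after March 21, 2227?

Mar 21, 2227 is a Wednesday.
From Wednesday to the next Friday is 2 days.
Mar 21, 2227 + 2 = Mar 23, 2227.

March 23, 2227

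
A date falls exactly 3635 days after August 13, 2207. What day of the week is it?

Saturday

First find the weekday of Aug 13, 2207. Doomsday rule: the anchor day for the 2200s is Friday. For year 07: 7÷12 = 0 r 7, and 7÷4 = 1, so 0+7+1 = 8.
Friday + 8 ≡ Saturday — that's 2207's doomsday.
In August the doomsday date is Aug 8.
Aug 13 is 5 days after Aug 8; 5 mod 7 = 5, so Saturday + 5 = Thursday.
3635 mod 7 = 2, so 3635 days after a Thursday is Thursday + 2 = Saturday.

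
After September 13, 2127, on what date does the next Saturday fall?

Sep 13, 2127 is a Saturday.
From Saturday to the next Saturday is 7 days.
Sep 13, 2127 + 7 = Sep 20, 2127.

September 20, 2127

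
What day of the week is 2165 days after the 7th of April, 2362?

First find the weekday of Apr 7, 2362. Doomsday rule: the anchor day for the 2300s is Wednesday. For year 62: 62÷12 = 5 r 2, and 2÷4 = 0, so 5+2+0 = 7.
Wednesday + 7 ≡ Wednesday — that's 2362's doomsday.
In April the doomsday date is Apr 4.
Apr 7 is 3 days after Apr 4; 3 mod 7 = 3, so Wednesday + 3 = Saturday.
2165 mod 7 = 2, so 2165 days after a Saturday is Saturday + 2 = Monday.

Monday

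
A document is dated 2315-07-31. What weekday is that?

Saturday

Doomsday rule: the anchor day for the 2300s is Wednesday. For year 15: 15÷12 = 1 r 3, and 3÷4 = 0, so 1+3+0 = 4.
Wednesday + 4 ≡ Sunday — that's 2315's doomsday.
In July the doomsday date is Jul 11.
Jul 31 is 20 days after Jul 11; 20 mod 7 = 6, so Sunday + 6 = Saturday.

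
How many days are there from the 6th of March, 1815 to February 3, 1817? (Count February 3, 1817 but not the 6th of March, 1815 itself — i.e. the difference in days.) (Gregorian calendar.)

700

Mar 6, 1815 → Mar 6, 1816: 366 days (Feb 29, 1816 is in that span).
Mar 6, 1816 → Apr 6, 1816: 31 days (March has 31).
Apr 6, 1816 → May 6, 1816: 30 days (April has 30).
May 6, 1816 → Jun 6, 1816: 31 days (May has 31).
Jun 6, 1816 → Jul 6, 1816: 30 days (June has 30).
Jul 6, 1816 → Aug 6, 1816: 31 days (July has 31).
Aug 6, 1816 → Sep 6, 1816: 31 days (August has 31).
Sep 6, 1816 → Oct 6, 1816: 30 days (September has 30).
Oct 6, 1816 → Nov 6, 1816: 31 days (October has 31).
Nov 6, 1816 → Dec 6, 1816: 30 days (November has 30).
Dec 6, 1816 → Jan 6, 1817: 31 days (December has 31).
Jan 6, 1817 → Feb 3, 1817: 28 days.
Total: 700 days.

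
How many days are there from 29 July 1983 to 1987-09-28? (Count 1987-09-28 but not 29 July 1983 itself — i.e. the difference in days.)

1522

Jul 29, 1983 → Jul 29, 1984: 366 days (Feb 29, 1984 is in that span).
Jul 29, 1984 → Jul 29, 1985: 365 days.
Jul 29, 1985 → Jul 29, 1986: 365 days.
Jul 29, 1986 → Jul 29, 1987: 365 days.
Jul 29, 1987 → Aug 29, 1987: 31 days (July has 31).
Aug 29, 1987 → Sep 28, 1987: 30 days.
Total: 1522 days.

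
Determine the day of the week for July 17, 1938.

January 1, 1938 is a Saturday.
Jan 1, 1938 → Feb 1, 1938: 31 days (January has 31).
Feb 1, 1938 → Mar 1, 1938: 28 days (February has 28).
Mar 1, 1938 → Apr 1, 1938: 31 days (March has 31).
Apr 1, 1938 → May 1, 1938: 30 days (April has 30).
May 1, 1938 → Jun 1, 1938: 31 days (May has 31).
Jun 1, 1938 → Jul 1, 1938: 30 days (June has 30).
Jul 1, 1938 → Jul 17, 1938: 16 days.
Total: 197 days.
197 mod 7 = 1, so Saturday + 1 = Sunday.

Sunday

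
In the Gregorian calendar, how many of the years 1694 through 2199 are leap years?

Multiples of 4 in [1694,2199]: 126.
Of those, multiples of 100: 5 (not leap unless ÷400).
Multiples of 400: 1.
Leap years = 126 − 5 + 1 = 122.

122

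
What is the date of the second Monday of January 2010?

January 1, 2010 is a Friday.
The first Monday is therefore January 4 (3 days later).
The second Monday is 4 + 1×7 = January 11.

January 11, 2010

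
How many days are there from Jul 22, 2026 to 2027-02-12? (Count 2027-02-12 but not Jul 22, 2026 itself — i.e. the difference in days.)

205

Jul 22, 2026 → Aug 22, 2026: 31 days (July has 31).
Aug 22, 2026 → Sep 22, 2026: 31 days (August has 31).
Sep 22, 2026 → Oct 22, 2026: 30 days (September has 30).
Oct 22, 2026 → Nov 22, 2026: 31 days (October has 31).
Nov 22, 2026 → Dec 22, 2026: 30 days (November has 30).
Dec 22, 2026 → Jan 22, 2027: 31 days (December has 31).
Jan 22, 2027 → Feb 12, 2027: 21 days.
Total: 205 days.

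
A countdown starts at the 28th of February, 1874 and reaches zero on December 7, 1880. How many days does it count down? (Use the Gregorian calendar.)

2474

Feb 28, 1874 → Feb 28, 1875: 365 days.
Feb 28, 1875 → Feb 28, 1876: 365 days.
Feb 28, 1876 → Feb 28, 1877: 366 days (Feb 29, 1876 is in that span).
Feb 28, 1877 → Feb 28, 1878: 365 days.
Feb 28, 1878 → Feb 28, 1879: 365 days.
Feb 28, 1879 → Feb 28, 1880: 365 days.
Feb 28, 1880 → Mar 28, 1880: 29 days (February has 29).
Mar 28, 1880 → Apr 28, 1880: 31 days (March has 31).
Apr 28, 1880 → May 28, 1880: 30 days (April has 30).
May 28, 1880 → Jun 28, 1880: 31 days (May has 31).
Jun 28, 1880 → Jul 28, 1880: 30 days (June has 30).
Jul 28, 1880 → Aug 28, 1880: 31 days (July has 31).
Aug 28, 1880 → Sep 28, 1880: 31 days (August has 31).
Sep 28, 1880 → Oct 28, 1880: 30 days (September has 30).
Oct 28, 1880 → Nov 28, 1880: 31 days (October has 31).
Nov 28, 1880 → Dec 7, 1880: 9 days.
Total: 2474 days.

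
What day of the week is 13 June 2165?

Doomsday rule: the anchor day for the 2100s is Sunday. For year 65: 65÷12 = 5 r 5, and 5÷4 = 1, so 5+5+1 = 11.
Sunday + 11 ≡ Thursday — that's 2165's doomsday.
In June the doomsday date is Jun 6.
Jun 13 is 7 days after Jun 6; 7 mod 7 = 0, so Thursday + 0 = Thursday.

Thursday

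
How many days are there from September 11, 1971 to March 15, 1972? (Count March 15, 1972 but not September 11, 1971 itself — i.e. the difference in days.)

Sep 11, 1971 → Oct 11, 1971: 30 days (September has 30).
Oct 11, 1971 → Nov 11, 1971: 31 days (October has 31).
Nov 11, 1971 → Dec 11, 1971: 30 days (November has 30).
Dec 11, 1971 → Jan 11, 1972: 31 days (December has 31).
Jan 11, 1972 → Feb 11, 1972: 31 days (January has 31).
Feb 11, 1972 → Mar 11, 1972: 29 days (February has 29).
Mar 11, 1972 → Mar 15, 1972: 4 days.
Total: 186 days.

186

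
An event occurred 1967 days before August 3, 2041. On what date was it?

−365 (one year) → Aug 3, 2040 (1602 left).
−366 (one year; includes Feb 29, 2040) → Aug 3, 2039 (1236 left).
−365 (one year) → Aug 3, 2038 (871 left).
−365 (one year) → Aug 3, 2037 (506 left).
−365 (one year) → Aug 3, 2036 (141 left).
−3 → Jul 31, 2036 (end of Jul, 31 days; 138 left).
−31 → Jun 30, 2036 (end of Jun, 30 days; 107 left).
−30 → May 31, 2036 (end of May, 31 days; 77 left).
−31 → Apr 30, 2036 (end of Apr, 30 days; 46 left).
−30 → Mar 31, 2036 (end of Mar, 31 days; 16 left).
−16 → Mar 15, 2036.

March 15, 2036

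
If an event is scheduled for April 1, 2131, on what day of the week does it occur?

Sunday

January 1, 2131 is a Monday.
Jan 1, 2131 → Feb 1, 2131: 31 days (January has 31).
Feb 1, 2131 → Mar 1, 2131: 28 days (February has 28).
Mar 1, 2131 → Apr 1, 2131: 31 days.
Total: 90 days.
90 mod 7 = 6, so Monday + 6 = Sunday.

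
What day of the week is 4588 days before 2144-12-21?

Dec 21, 2144 is a Monday.
4588 mod 7 = 3, so 4588 days before a Monday is Monday − 3 = Friday.

Friday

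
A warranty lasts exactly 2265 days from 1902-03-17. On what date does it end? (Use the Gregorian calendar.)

May 29, 1908

+365 (one year) → Mar 17, 1903 (1900 left).
+366 (one year; includes Feb 29, 1904) → Mar 17, 1904 (1534 left).
+365 (one year) → Mar 17, 1905 (1169 left).
+365 (one year) → Mar 17, 1906 (804 left).
+365 (one year) → Mar 17, 1907 (439 left).
+366 (one year; includes Feb 29, 1908) → Mar 17, 1908 (73 left).
Mar has 31 days: +15 → Apr 1, 1908 (58 left).
Apr has 30 days: +30 → May 1, 1908 (28 left).
+28 → May 29, 1908.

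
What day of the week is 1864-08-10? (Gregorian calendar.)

Wednesday

Doomsday rule: the anchor day for the 1800s is Friday. For year 64: 64÷12 = 5 r 4, and 4÷4 = 1, so 5+4+1 = 10.
Friday + 10 ≡ Monday — that's 1864's doomsday.
In August the doomsday date is Aug 8.
Aug 10 is 2 days after Aug 8; 2 mod 7 = 2, so Monday + 2 = Wednesday.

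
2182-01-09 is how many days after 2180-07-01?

Jul 1, 2180 → Jul 1, 2181: 365 days.
Jul 1, 2181 → Aug 1, 2181: 31 days (July has 31).
Aug 1, 2181 → Sep 1, 2181: 31 days (August has 31).
Sep 1, 2181 → Oct 1, 2181: 30 days (September has 30).
Oct 1, 2181 → Nov 1, 2181: 31 days (October has 31).
Nov 1, 2181 → Dec 1, 2181: 30 days (November has 30).
Dec 1, 2181 → Jan 1, 2182: 31 days (December has 31).
Jan 1, 2182 → Jan 9, 2182: 8 days.
Total: 557 days.

557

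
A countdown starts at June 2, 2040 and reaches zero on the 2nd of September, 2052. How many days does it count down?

4475

Jun 2, 2040 → Jun 2, 2041: 365 days.
Jun 2, 2041 → Jun 2, 2042: 365 days.
Jun 2, 2042 → Jun 2, 2043: 365 days.
Jun 2, 2043 → Jun 2, 2044: 366 days (Feb 29, 2044 is in that span).
Jun 2, 2044 → Jun 2, 2045: 365 days.
Jun 2, 2045 → Jun 2, 2046: 365 days.
Jun 2, 2046 → Jun 2, 2047: 365 days.
Jun 2, 2047 → Jun 2, 2048: 366 days (Feb 29, 2048 is in that span).
Jun 2, 2048 → Jun 2, 2049: 365 days.
Jun 2, 2049 → Jun 2, 2050: 365 days.
Jun 2, 2050 → Jun 2, 2051: 365 days.
Jun 2, 2051 → Jun 2, 2052: 366 days (Feb 29, 2052 is in that span).
Jun 2, 2052 → Jul 2, 2052: 30 days (June has 30).
Jul 2, 2052 → Aug 2, 2052: 31 days (July has 31).
Aug 2, 2052 → Sep 2, 2052: 31 days.
Total: 4475 days.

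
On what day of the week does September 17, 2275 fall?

Friday

Doomsday rule: the anchor day for the 2200s is Friday. For year 75: 75÷12 = 6 r 3, and 3÷4 = 0, so 6+3+0 = 9.
Friday + 9 ≡ Sunday — that's 2275's doomsday.
In September the doomsday date is Sep 5.
Sep 17 is 12 days after Sep 5; 12 mod 7 = 5, so Sunday + 5 = Friday.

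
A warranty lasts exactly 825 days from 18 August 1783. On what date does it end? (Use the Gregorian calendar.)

November 20, 1785

+366 (one year; includes Feb 29, 1784) → Aug 18, 1784 (459 left).
+365 (one year) → Aug 18, 1785 (94 left).
Aug has 31 days: +14 → Sep 1, 1785 (80 left).
Sep has 30 days: +30 → Oct 1, 1785 (50 left).
Oct has 31 days: +31 → Nov 1, 1785 (19 left).
+19 → Nov 20, 1785.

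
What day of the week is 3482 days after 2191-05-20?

Monday

First find the weekday of May 20, 2191. Doomsday rule: the anchor day for the 2100s is Sunday. For year 91: 91÷12 = 7 r 7, and 7÷4 = 1, so 7+7+1 = 15.
Sunday + 15 ≡ Monday — that's 2191's doomsday.
In May the doomsday date is May 9.
May 20 is 11 days after May 9; 11 mod 7 = 4, so Monday + 4 = Friday.
3482 mod 7 = 3, so 3482 days after a Friday is Friday + 3 = Monday.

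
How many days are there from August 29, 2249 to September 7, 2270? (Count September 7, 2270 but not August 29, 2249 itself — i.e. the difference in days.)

Aug 29, 2249 → Aug 29, 2250: 365 days.
Aug 29, 2250 → Aug 29, 2251: 365 days.
Aug 29, 2251 → Aug 29, 2252: 366 days (Feb 29, 2252 is in that span).
Aug 29, 2252 → Aug 29, 2253: 365 days.
Aug 29, 2253 → Aug 29, 2254: 365 days.
Aug 29, 2254 → Aug 29, 2255: 365 days.
Aug 29, 2255 → Aug 29, 2256: 366 days (Feb 29, 2256 is in that span).
Aug 29, 2256 → Aug 29, 2257: 365 days.
Aug 29, 2257 → Aug 29, 2258: 365 days.
Aug 29, 2258 → Aug 29, 2259: 365 days.
Aug 29, 2259 → Aug 29, 2260: 366 days (Feb 29, 2260 is in that span).
Aug 29, 2260 → Aug 29, 2261: 365 days.
Aug 29, 2261 → Aug 29, 2262: 365 days.
Aug 29, 2262 → Aug 29, 2263: 365 days.
Aug 29, 2263 → Aug 29, 2264: 366 days (Feb 29, 2264 is in that span).
Aug 29, 2264 → Aug 29, 2265: 365 days.
Aug 29, 2265 → Aug 29, 2266: 365 days.
Aug 29, 2266 → Aug 29, 2267: 365 days.
Aug 29, 2267 → Aug 29, 2268: 366 days (Feb 29, 2268 is in that span).
Aug 29, 2268 → Aug 29, 2269: 365 days.
Aug 29, 2269 → Sep 29, 2269: 31 days (August has 31).
Sep 29, 2269 → Oct 29, 2269: 30 days (September has 30).
Oct 29, 2269 → Nov 29, 2269: 31 days (October has 31).
Nov 29, 2269 → Dec 29, 2269: 30 days (November has 30).
Dec 29, 2269 → Jan 29, 2270: 31 days (December has 31).
Jan 29, 2270 → Feb 28, 2270: 30 days (January has 31).
Feb 28, 2270 → Mar 28, 2270: 28 days (February has 28).
Mar 28, 2270 → Apr 28, 2270: 31 days (March has 31).
Apr 28, 2270 → May 28, 2270: 30 days (April has 30).
May 28, 2270 → Jun 28, 2270: 31 days (May has 31).
Jun 28, 2270 → Jul 28, 2270: 30 days (June has 30).
Jul 28, 2270 → Aug 28, 2270: 31 days (July has 31).
Aug 28, 2270 → Sep 7, 2270: 10 days.
Total: 7679 days.

7679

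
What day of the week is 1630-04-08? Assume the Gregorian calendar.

Doomsday rule: the anchor day for the 1600s is Tuesday. For year 30: 30÷12 = 2 r 6, and 6÷4 = 1, so 2+6+1 = 9.
Tuesday + 9 ≡ Thursday — that's 1630's doomsday.
In April the doomsday date is Apr 4.
Apr 8 is 4 days after Apr 4; 4 mod 7 = 4, so Thursday + 4 = Monday.

Monday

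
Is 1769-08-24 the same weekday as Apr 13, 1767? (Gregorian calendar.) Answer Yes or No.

From Apr 13, 1767 to Aug 24, 1769 is 864 days.
864 mod 7 = 3, so they are different weekdays.
(Apr 13, 1767 is a Monday; Aug 24, 1769 is a Thursday.)

No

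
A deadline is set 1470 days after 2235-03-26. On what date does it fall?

+366 (one year; includes Feb 29, 2236) → Mar 26, 2236 (1104 left).
+365 (one year) → Mar 26, 2237 (739 left).
+365 (one year) → Mar 26, 2238 (374 left).
Mar has 31 days: +6 → Apr 1, 2238 (368 left).
Apr has 30 days: +30 → May 1, 2238 (338 left).
May has 31 days: +31 → Jun 1, 2238 (307 left).
Jun has 30 days: +30 → Jul 1, 2238 (277 left).
Jul has 31 days: +31 → Aug 1, 2238 (246 left).
Aug has 31 days: +31 → Sep 1, 2238 (215 left).
Sep has 30 days: +30 → Oct 1, 2238 (185 left).
Oct has 31 days: +31 → Nov 1, 2238 (154 left).
Nov has 30 days: +30 → Dec 1, 2238 (124 left).
Dec has 31 days: +31 → Jan 1, 2239 (93 left).
Jan has 31 days: +31 → Feb 1, 2239 (62 left).
Feb has 28 days: +28 → Mar 1, 2239 (34 left).
Mar has 31 days: +31 → Apr 1, 2239 (3 left).
+3 → Apr 4, 2239.

April 4, 2239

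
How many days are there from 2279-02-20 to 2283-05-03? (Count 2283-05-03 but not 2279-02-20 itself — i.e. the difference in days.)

Feb 20, 2279 → Feb 20, 2280: 365 days.
Feb 20, 2280 → Feb 20, 2281: 366 days (Feb 29, 2280 is in that span).
Feb 20, 2281 → Feb 20, 2282: 365 days.
Feb 20, 2282 → Feb 20, 2283: 365 days.
Feb 20, 2283 → Mar 20, 2283: 28 days (February has 28).
Mar 20, 2283 → Apr 20, 2283: 31 days (March has 31).
Apr 20, 2283 → May 3, 2283: 13 days.
Total: 1533 days.

1533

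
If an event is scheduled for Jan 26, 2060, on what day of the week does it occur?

Monday

January 1, 2060 is a Thursday.
Jan 1, 2060 → Jan 26, 2060: 25 days.
Total: 25 days.
25 mod 7 = 4, so Thursday + 4 = Monday.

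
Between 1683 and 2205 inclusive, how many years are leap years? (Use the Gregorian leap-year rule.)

126

Multiples of 4 in [1683,2205]: 131.
Of those, multiples of 100: 6 (not leap unless ÷400).
Multiples of 400: 1.
Leap years = 131 − 6 + 1 = 126.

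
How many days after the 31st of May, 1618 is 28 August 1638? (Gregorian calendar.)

7394

May 31, 1618 → May 31, 1619: 365 days.
May 31, 1619 → May 31, 1620: 366 days (Feb 29, 1620 is in that span).
May 31, 1620 → May 31, 1621: 365 days.
May 31, 1621 → May 31, 1622: 365 days.
May 31, 1622 → May 31, 1623: 365 days.
May 31, 1623 → May 31, 1624: 366 days (Feb 29, 1624 is in that span).
May 31, 1624 → May 31, 1625: 365 days.
May 31, 1625 → May 31, 1626: 365 days.
May 31, 1626 → May 31, 1627: 365 days.
May 31, 1627 → May 31, 1628: 366 days (Feb 29, 1628 is in that span).
May 31, 1628 → May 31, 1629: 365 days.
May 31, 1629 → May 31, 1630: 365 days.
May 31, 1630 → May 31, 1631: 365 days.
May 31, 1631 → May 31, 1632: 366 days (Feb 29, 1632 is in that span).
May 31, 1632 → May 31, 1633: 365 days.
May 31, 1633 → May 31, 1634: 365 days.
May 31, 1634 → May 31, 1635: 365 days.
May 31, 1635 → May 31, 1636: 366 days (Feb 29, 1636 is in that span).
May 31, 1636 → May 31, 1637: 365 days.
May 31, 1637 → May 31, 1638: 365 days.
May 31, 1638 → Jun 30, 1638: 30 days (May has 31).
Jun 30, 1638 → Jul 30, 1638: 30 days (June has 30).
Jul 30, 1638 → Aug 28, 1638: 29 days.
Total: 7394 days.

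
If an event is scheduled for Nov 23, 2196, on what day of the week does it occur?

Doomsday rule: the anchor day for the 2100s is Sunday. For year 96: 96÷12 = 8 r 0, and 0÷4 = 0, so 8+0+0 = 8.
Sunday + 8 ≡ Monday — that's 2196's doomsday.
In November the doomsday date is Nov 7.
Nov 23 is 16 days after Nov 7; 16 mod 7 = 2, so Monday + 2 = Wednesday.

Wednesday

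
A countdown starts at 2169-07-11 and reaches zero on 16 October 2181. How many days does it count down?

4480

Jul 11, 2169 → Jul 11, 2170: 365 days.
Jul 11, 2170 → Jul 11, 2171: 365 days.
Jul 11, 2171 → Jul 11, 2172: 366 days (Feb 29, 2172 is in that span).
Jul 11, 2172 → Jul 11, 2173: 365 days.
Jul 11, 2173 → Jul 11, 2174: 365 days.
Jul 11, 2174 → Jul 11, 2175: 365 days.
Jul 11, 2175 → Jul 11, 2176: 366 days (Feb 29, 2176 is in that span).
Jul 11, 2176 → Jul 11, 2177: 365 days.
Jul 11, 2177 → Jul 11, 2178: 365 days.
Jul 11, 2178 → Jul 11, 2179: 365 days.
Jul 11, 2179 → Jul 11, 2180: 366 days (Feb 29, 2180 is in that span).
Jul 11, 2180 → Jul 11, 2181: 365 days.
Jul 11, 2181 → Aug 11, 2181: 31 days (July has 31).
Aug 11, 2181 → Sep 11, 2181: 31 days (August has 31).
Sep 11, 2181 → Oct 11, 2181: 30 days (September has 30).
Oct 11, 2181 → Oct 16, 2181: 5 days.
Total: 4480 days.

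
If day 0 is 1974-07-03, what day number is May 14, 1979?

1776

Jul 3, 1974 → Jul 3, 1975: 365 days.
Jul 3, 1975 → Jul 3, 1976: 366 days (Feb 29, 1976 is in that span).
Jul 3, 1976 → Jul 3, 1977: 365 days.
Jul 3, 1977 → Jul 3, 1978: 365 days.
Jul 3, 1978 → Aug 3, 1978: 31 days (July has 31).
Aug 3, 1978 → Sep 3, 1978: 31 days (August has 31).
Sep 3, 1978 → Oct 3, 1978: 30 days (September has 30).
Oct 3, 1978 → Nov 3, 1978: 31 days (October has 31).
Nov 3, 1978 → Dec 3, 1978: 30 days (November has 30).
Dec 3, 1978 → Jan 3, 1979: 31 days (December has 31).
Jan 3, 1979 → Feb 3, 1979: 31 days (January has 31).
Feb 3, 1979 → Mar 3, 1979: 28 days (February has 28).
Mar 3, 1979 → Apr 3, 1979: 31 days (March has 31).
Apr 3, 1979 → May 3, 1979: 30 days (April has 30).
May 3, 1979 → May 14, 1979: 11 days.
Total: 1776 days.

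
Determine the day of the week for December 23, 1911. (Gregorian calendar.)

Saturday

Doomsday rule: the anchor day for the 1900s is Wednesday. For year 11: 11÷12 = 0 r 11, and 11÷4 = 2, so 0+11+2 = 13.
Wednesday + 13 ≡ Tuesday — that's 1911's doomsday.
In December the doomsday date is Dec 12.
Dec 23 is 11 days after Dec 12; 11 mod 7 = 4, so Tuesday + 4 = Saturday.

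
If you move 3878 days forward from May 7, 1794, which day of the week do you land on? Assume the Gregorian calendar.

May 7, 1794 is a Wednesday.
3878 mod 7 = 0, so 3878 days after a Wednesday is Wednesday + 0 = Wednesday.

Wednesday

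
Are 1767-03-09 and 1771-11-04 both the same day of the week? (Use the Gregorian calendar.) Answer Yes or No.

From Mar 9, 1767 to Nov 4, 1771 is 1701 days.
1701 mod 7 = 0, so they are the same weekday.
(Mar 9, 1767 is a Monday; Nov 4, 1771 is a Monday.)

Yes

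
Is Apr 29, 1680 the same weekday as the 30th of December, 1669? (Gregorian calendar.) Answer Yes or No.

From Dec 30, 1669 to Apr 29, 1680 is 3773 days.
3773 mod 7 = 0, so they are the same weekday.
(Dec 30, 1669 is a Monday; Apr 29, 1680 is a Monday.)

Yes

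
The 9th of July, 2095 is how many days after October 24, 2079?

Oct 24, 2079 → Oct 24, 2080: 366 days (Feb 29, 2080 is in that span).
Oct 24, 2080 → Oct 24, 2081: 365 days.
Oct 24, 2081 → Oct 24, 2082: 365 days.
Oct 24, 2082 → Oct 24, 2083: 365 days.
Oct 24, 2083 → Oct 24, 2084: 366 days (Feb 29, 2084 is in that span).
Oct 24, 2084 → Oct 24, 2085: 365 days.
Oct 24, 2085 → Oct 24, 2086: 365 days.
Oct 24, 2086 → Oct 24, 2087: 365 days.
Oct 24, 2087 → Oct 24, 2088: 366 days (Feb 29, 2088 is in that span).
Oct 24, 2088 → Oct 24, 2089: 365 days.
Oct 24, 2089 → Oct 24, 2090: 365 days.
Oct 24, 2090 → Oct 24, 2091: 365 days.
Oct 24, 2091 → Oct 24, 2092: 366 days (Feb 29, 2092 is in that span).
Oct 24, 2092 → Oct 24, 2093: 365 days.
Oct 24, 2093 → Oct 24, 2094: 365 days.
Oct 24, 2094 → Nov 24, 2094: 31 days (October has 31).
Nov 24, 2094 → Dec 24, 2094: 30 days (November has 30).
Dec 24, 2094 → Jan 24, 2095: 31 days (December has 31).
Jan 24, 2095 → Feb 24, 2095: 31 days (January has 31).
Feb 24, 2095 → Mar 24, 2095: 28 days (February has 28).
Mar 24, 2095 → Apr 24, 2095: 31 days (March has 31).
Apr 24, 2095 → May 24, 2095: 30 days (April has 30).
May 24, 2095 → Jun 24, 2095: 31 days (May has 31).
Jun 24, 2095 → Jul 9, 2095: 15 days.
Total: 5737 days.

5737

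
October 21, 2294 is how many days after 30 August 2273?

7722

Aug 30, 2273 → Aug 30, 2274: 365 days.
Aug 30, 2274 → Aug 30, 2275: 365 days.
Aug 30, 2275 → Aug 30, 2276: 366 days (Feb 29, 2276 is in that span).
Aug 30, 2276 → Aug 30, 2277: 365 days.
Aug 30, 2277 → Aug 30, 2278: 365 days.
Aug 30, 2278 → Aug 30, 2279: 365 days.
Aug 30, 2279 → Aug 30, 2280: 366 days (Feb 29, 2280 is in that span).
Aug 30, 2280 → Aug 30, 2281: 365 days.
Aug 30, 2281 → Aug 30, 2282: 365 days.
Aug 30, 2282 → Aug 30, 2283: 365 days.
Aug 30, 2283 → Aug 30, 2284: 366 days (Feb 29, 2284 is in that span).
Aug 30, 2284 → Aug 30, 2285: 365 days.
Aug 30, 2285 → Aug 30, 2286: 365 days.
Aug 30, 2286 → Aug 30, 2287: 365 days.
Aug 30, 2287 → Aug 30, 2288: 366 days (Feb 29, 2288 is in that span).
Aug 30, 2288 → Aug 30, 2289: 365 days.
Aug 30, 2289 → Aug 30, 2290: 365 days.
Aug 30, 2290 → Aug 30, 2291: 365 days.
Aug 30, 2291 → Aug 30, 2292: 366 days (Feb 29, 2292 is in that span).
Aug 30, 2292 → Aug 30, 2293: 365 days.
Aug 30, 2293 → Aug 30, 2294: 365 days.
Aug 30, 2294 → Sep 30, 2294: 31 days (August has 31).
Sep 30, 2294 → Oct 21, 2294: 21 days.
Total: 7722 days.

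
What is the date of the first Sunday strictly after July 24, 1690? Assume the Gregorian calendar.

July 30, 1690

Jul 24, 1690 is a Monday.
From Monday to the next Sunday is 6 days.
Jul 24, 1690 + 6 = Jul 30, 1690.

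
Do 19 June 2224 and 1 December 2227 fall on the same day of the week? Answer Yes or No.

Yes

From Jun 19, 2224 to Dec 1, 2227 is 1260 days.
1260 mod 7 = 0, so they are the same weekday.
(Jun 19, 2224 is a Saturday; Dec 1, 2227 is a Saturday.)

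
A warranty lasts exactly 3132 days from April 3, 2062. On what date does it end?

+365 (one year) → Apr 3, 2063 (2767 left).
+366 (one year; includes Feb 29, 2064) → Apr 3, 2064 (2401 left).
+365 (one year) → Apr 3, 2065 (2036 left).
+365 (one year) → Apr 3, 2066 (1671 left).
+365 (one year) → Apr 3, 2067 (1306 left).
+366 (one year; includes Feb 29, 2068) → Apr 3, 2068 (940 left).
+365 (one year) → Apr 3, 2069 (575 left).
+365 (one year) → Apr 3, 2070 (210 left).
Apr has 30 days: +28 → May 1, 2070 (182 left).
May has 31 days: +31 → Jun 1, 2070 (151 left).
Jun has 30 days: +30 → Jul 1, 2070 (121 left).
Jul has 31 days: +31 → Aug 1, 2070 (90 left).
Aug has 31 days: +31 → Sep 1, 2070 (59 left).
Sep has 30 days: +30 → Oct 1, 2070 (29 left).
+29 → Oct 30, 2070.

October 30, 2070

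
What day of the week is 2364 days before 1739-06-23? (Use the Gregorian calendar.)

First find the weekday of Jun 23, 1739. Doomsday rule: the anchor day for the 1700s is Sunday. For year 39: 39÷12 = 3 r 3, and 3÷4 = 0, so 3+3+0 = 6.
Sunday + 6 ≡ Saturday — that's 1739's doomsday.
In June the doomsday date is Jun 6.
Jun 23 is 17 days after Jun 6; 17 mod 7 = 3, so Saturday + 3 = Tuesday.
2364 mod 7 = 5, so 2364 days before a Tuesday is Tuesday − 5 = Thursday.

Thursday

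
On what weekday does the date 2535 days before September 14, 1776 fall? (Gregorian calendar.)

Friday

First find the weekday of Sep 14, 1776. Doomsday rule: the anchor day for the 1700s is Sunday. For year 76: 76÷12 = 6 r 4, and 4÷4 = 1, so 6+4+1 = 11.
Sunday + 11 ≡ Thursday — that's 1776's doomsday.
In September the doomsday date is Sep 5.
Sep 14 is 9 days after Sep 5; 9 mod 7 = 2, so Thursday + 2 = Saturday.
2535 mod 7 = 1, so 2535 days before a Saturday is Saturday − 1 = Friday.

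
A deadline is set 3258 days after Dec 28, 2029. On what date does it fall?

+365 (one year) → Dec 28, 2030 (2893 left).
+365 (one year) → Dec 28, 2031 (2528 left).
+366 (one year; includes Feb 29, 2032) → Dec 28, 2032 (2162 left).
+365 (one year) → Dec 28, 2033 (1797 left).
+365 (one year) → Dec 28, 2034 (1432 left).
+365 (one year) → Dec 28, 2035 (1067 left).
+366 (one year; includes Feb 29, 2036) → Dec 28, 2036 (701 left).
+365 (one year) → Dec 28, 2037 (336 left).
Dec has 31 days: +4 → Jan 1, 2038 (332 left).
Jan has 31 days: +31 → Feb 1, 2038 (301 left).
Feb has 28 days: +28 → Mar 1, 2038 (273 left).
Mar has 31 days: +31 → Apr 1, 2038 (242 left).
Apr has 30 days: +30 → May 1, 2038 (212 left).
May has 31 days: +31 → Jun 1, 2038 (181 left).
Jun has 30 days: +30 → Jul 1, 2038 (151 left).
Jul has 31 days: +31 → Aug 1, 2038 (120 left).
Aug has 31 days: +31 → Sep 1, 2038 (89 left).
Sep has 30 days: +30 → Oct 1, 2038 (59 left).
Oct has 31 days: +31 → Nov 1, 2038 (28 left).
+28 → Nov 29, 2038.

November 29, 2038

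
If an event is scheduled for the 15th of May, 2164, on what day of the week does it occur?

Doomsday rule: the anchor day for the 2100s is Sunday. For year 64: 64÷12 = 5 r 4, and 4÷4 = 1, so 5+4+1 = 10.
Sunday + 10 ≡ Wednesday — that's 2164's doomsday.
In May the doomsday date is May 9.
May 15 is 6 days after May 9; 6 mod 7 = 6, so Wednesday + 6 = Tuesday.

Tuesday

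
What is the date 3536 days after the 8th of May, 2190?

+365 (one year) → May 8, 2191 (3171 left).
+366 (one year; includes Feb 29, 2192) → May 8, 2192 (2805 left).
+365 (one year) → May 8, 2193 (2440 left).
+365 (one year) → May 8, 2194 (2075 left).
+365 (one year) → May 8, 2195 (1710 left).
+366 (one year; includes Feb 29, 2196) → May 8, 2196 (1344 left).
+365 (one year) → May 8, 2197 (979 left).
+365 (one year) → May 8, 2198 (614 left).
+365 (one year) → May 8, 2199 (249 left).
May has 31 days: +24 → Jun 1, 2199 (225 left).
Jun has 30 days: +30 → Jul 1, 2199 (195 left).
Jul has 31 days: +31 → Aug 1, 2199 (164 left).
Aug has 31 days: +31 → Sep 1, 2199 (133 left).
Sep has 30 days: +30 → Oct 1, 2199 (103 left).
Oct has 31 days: +31 → Nov 1, 2199 (72 left).
Nov has 30 days: +30 → Dec 1, 2199 (42 left).
Dec has 31 days: +31 → Jan 1, 2200 (11 left).
+11 → Jan 12, 2200.

January 12, 2200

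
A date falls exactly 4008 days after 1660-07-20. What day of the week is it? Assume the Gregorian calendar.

Saturday

First find the weekday of Jul 20, 1660. Doomsday rule: the anchor day for the 1600s is Tuesday. For year 60: 60÷12 = 5 r 0, and 0÷4 = 0, so 5+0+0 = 5.
Tuesday + 5 ≡ Sunday — that's 1660's doomsday.
In July the doomsday date is Jul 11.
Jul 20 is 9 days after Jul 11; 9 mod 7 = 2, so Sunday + 2 = Tuesday.
4008 mod 7 = 4, so 4008 days after a Tuesday is Tuesday + 4 = Saturday.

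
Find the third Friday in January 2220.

January 21, 2220

January 1, 2220 is a Saturday.
The first Friday is therefore January 7 (6 days later).
The third Friday is 7 + 2×7 = January 21.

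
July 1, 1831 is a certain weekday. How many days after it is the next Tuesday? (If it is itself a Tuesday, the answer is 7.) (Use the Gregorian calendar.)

4

Jul 1, 1831 is a Friday.
From Friday to the next Tuesday is 4 days.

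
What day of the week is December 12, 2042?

Friday

Doomsday rule: the anchor day for the 2000s is Tuesday. For year 42: 42÷12 = 3 r 6, and 6÷4 = 1, so 3+6+1 = 10.
Tuesday + 10 ≡ Friday — that's 2042's doomsday.
In December the doomsday date is Dec 12.
Dec 12 is the doomsday itself: Friday.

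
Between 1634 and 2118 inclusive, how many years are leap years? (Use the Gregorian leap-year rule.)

Multiples of 4 in [1634,2118]: 121.
Of those, multiples of 100: 5 (not leap unless ÷400).
Multiples of 400: 1.
Leap years = 121 − 5 + 1 = 117.

117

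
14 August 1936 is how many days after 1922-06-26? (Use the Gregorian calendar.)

5163

Jun 26, 1922 → Jun 26, 1923: 365 days.
Jun 26, 1923 → Jun 26, 1924: 366 days (Feb 29, 1924 is in that span).
Jun 26, 1924 → Jun 26, 1925: 365 days.
Jun 26, 1925 → Jun 26, 1926: 365 days.
Jun 26, 1926 → Jun 26, 1927: 365 days.
Jun 26, 1927 → Jun 26, 1928: 366 days (Feb 29, 1928 is in that span).
Jun 26, 1928 → Jun 26, 1929: 365 days.
Jun 26, 1929 → Jun 26, 1930: 365 days.
Jun 26, 1930 → Jun 26, 1931: 365 days.
Jun 26, 1931 → Jun 26, 1932: 366 days (Feb 29, 1932 is in that span).
Jun 26, 1932 → Jun 26, 1933: 365 days.
Jun 26, 1933 → Jun 26, 1934: 365 days.
Jun 26, 1934 → Jun 26, 1935: 365 days.
Jun 26, 1935 → Jun 26, 1936: 366 days (Feb 29, 1936 is in that span).
Jun 26, 1936 → Jul 26, 1936: 30 days (June has 30).
Jul 26, 1936 → Aug 14, 1936: 19 days.
Total: 5163 days.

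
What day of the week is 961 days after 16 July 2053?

Friday

Jul 16, 2053 is a Wednesday.
961 mod 7 = 2, so 961 days after a Wednesday is Wednesday + 2 = Friday.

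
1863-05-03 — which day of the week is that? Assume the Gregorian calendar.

Doomsday rule: the anchor day for the 1800s is Friday. For year 63: 63÷12 = 5 r 3, and 3÷4 = 0, so 5+3+0 = 8.
Friday + 8 ≡ Saturday — that's 1863's doomsday.
In May the doomsday date is May 9.
May 3 is 6 days before May 9; 6 mod 7 = 6, so Saturday − 6 = Sunday.

Sunday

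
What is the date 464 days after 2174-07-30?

+365 (one year) → Jul 30, 2175 (99 left).
Jul has 31 days: +2 → Aug 1, 2175 (97 left).
Aug has 31 days: +31 → Sep 1, 2175 (66 left).
Sep has 30 days: +30 → Oct 1, 2175 (36 left).
Oct has 31 days: +31 → Nov 1, 2175 (5 left).
+5 → Nov 6, 2175.

November 6, 2175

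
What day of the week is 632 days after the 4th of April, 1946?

First find the weekday of Apr 4, 1946. Doomsday rule: the anchor day for the 1900s is Wednesday. For year 46: 46÷12 = 3 r 10, and 10÷4 = 2, so 3+10+2 = 15.
Wednesday + 15 ≡ Thursday — that's 1946's doomsday.
In April the doomsday date is Apr 4.
Apr 4 is the doomsday itself: Thursday.
632 mod 7 = 2, so 632 days after a Thursday is Thursday + 2 = Saturday.

Saturday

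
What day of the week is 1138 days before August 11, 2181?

Aug 11, 2181 is a Saturday.
1138 mod 7 = 4, so 1138 days before a Saturday is Saturday − 4 = Tuesday.

Tuesday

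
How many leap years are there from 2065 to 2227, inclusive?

38

Multiples of 4 in [2065,2227]: 40.
Of those, multiples of 100: 2 (not leap unless ÷400).
Multiples of 400: 0.
Leap years = 40 − 2 + 0 = 38.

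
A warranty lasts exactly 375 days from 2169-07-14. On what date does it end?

Jul has 31 days: +18 → Aug 1, 2169 (357 left).
Aug has 31 days: +31 → Sep 1, 2169 (326 left).
Sep has 30 days: +30 → Oct 1, 2169 (296 left).
Oct has 31 days: +31 → Nov 1, 2169 (265 left).
Nov has 30 days: +30 → Dec 1, 2169 (235 left).
Dec has 31 days: +31 → Jan 1, 2170 (204 left).
Jan has 31 days: +31 → Feb 1, 2170 (173 left).
Feb has 28 days: +28 → Mar 1, 2170 (145 left).
Mar has 31 days: +31 → Apr 1, 2170 (114 left).
Apr has 30 days: +30 → May 1, 2170 (84 left).
May has 31 days: +31 → Jun 1, 2170 (53 left).
Jun has 30 days: +30 → Jul 1, 2170 (23 left).
+23 → Jul 24, 2170.

July 24, 2170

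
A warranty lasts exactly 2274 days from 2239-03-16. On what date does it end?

+366 (one year; includes Feb 29, 2240) → Mar 16, 2240 (1908 left).
+365 (one year) → Mar 16, 2241 (1543 left).
+365 (one year) → Mar 16, 2242 (1178 left).
+365 (one year) → Mar 16, 2243 (813 left).
+366 (one year; includes Feb 29, 2244) → Mar 16, 2244 (447 left).
+365 (one year) → Mar 16, 2245 (82 left).
Mar has 31 days: +16 → Apr 1, 2245 (66 left).
Apr has 30 days: +30 → May 1, 2245 (36 left).
May has 31 days: +31 → Jun 1, 2245 (5 left).
+5 → Jun 6, 2245.

June 6, 2245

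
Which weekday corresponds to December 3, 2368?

Tuesday

Doomsday rule: the anchor day for the 2300s is Wednesday. For year 68: 68÷12 = 5 r 8, and 8÷4 = 2, so 5+8+2 = 15.
Wednesday + 15 ≡ Thursday — that's 2368's doomsday.
In December the doomsday date is Dec 12.
Dec 3 is 9 days before Dec 12; 9 mod 7 = 2, so Thursday − 2 = Tuesday.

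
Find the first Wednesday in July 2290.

July 2, 2290

July 1, 2290 is a Tuesday.
The first Wednesday is therefore July 2 (1 days later).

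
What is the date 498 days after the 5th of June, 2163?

October 15, 2164

+366 (one year; includes Feb 29, 2164) → Jun 5, 2164 (132 left).
Jun has 30 days: +26 → Jul 1, 2164 (106 left).
Jul has 31 days: +31 → Aug 1, 2164 (75 left).
Aug has 31 days: +31 → Sep 1, 2164 (44 left).
Sep has 30 days: +30 → Oct 1, 2164 (14 left).
+14 → Oct 15, 2164.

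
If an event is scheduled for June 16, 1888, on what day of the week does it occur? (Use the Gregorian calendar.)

Saturday

Doomsday rule: the anchor day for the 1800s is Friday. For year 88: 88÷12 = 7 r 4, and 4÷4 = 1, so 7+4+1 = 12.
Friday + 12 ≡ Wednesday — that's 1888's doomsday.
In June the doomsday date is Jun 6.
Jun 16 is 10 days after Jun 6; 10 mod 7 = 3, so Wednesday + 3 = Saturday.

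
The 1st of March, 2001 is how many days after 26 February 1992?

Feb 26, 1992 → Feb 26, 1993: 366 days (Feb 29, 1992 is in that span).
Feb 26, 1993 → Feb 26, 1994: 365 days.
Feb 26, 1994 → Feb 26, 1995: 365 days.
Feb 26, 1995 → Feb 26, 1996: 365 days.
Feb 26, 1996 → Feb 26, 1997: 366 days (Feb 29, 1996 is in that span).
Feb 26, 1997 → Feb 26, 1998: 365 days.
Feb 26, 1998 → Feb 26, 1999: 365 days.
Feb 26, 1999 → Feb 26, 2000: 365 days.
Feb 26, 2000 → Mar 26, 2000: 29 days (February has 29).
Mar 26, 2000 → Apr 26, 2000: 31 days (March has 31).
Apr 26, 2000 → May 26, 2000: 30 days (April has 30).
May 26, 2000 → Jun 26, 2000: 31 days (May has 31).
Jun 26, 2000 → Jul 26, 2000: 30 days (June has 30).
Jul 26, 2000 → Aug 26, 2000: 31 days (July has 31).
Aug 26, 2000 → Sep 26, 2000: 31 days (August has 31).
Sep 26, 2000 → Oct 26, 2000: 30 days (September has 30).
Oct 26, 2000 → Nov 26, 2000: 31 days (October has 31).
Nov 26, 2000 → Dec 26, 2000: 30 days (November has 30).
Dec 26, 2000 → Jan 26, 2001: 31 days (December has 31).
Jan 26, 2001 → Feb 26, 2001: 31 days (January has 31).
Feb 26, 2001 → Mar 1, 2001: 3 days.
Total: 3291 days.

3291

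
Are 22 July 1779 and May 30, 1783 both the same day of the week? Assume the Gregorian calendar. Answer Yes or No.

From Jul 22, 1779 to May 30, 1783 is 1408 days.
1408 mod 7 = 1, so they are different weekdays.
(Jul 22, 1779 is a Thursday; May 30, 1783 is a Friday.)

No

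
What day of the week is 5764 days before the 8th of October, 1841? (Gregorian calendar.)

First find the weekday of Oct 8, 1841. Doomsday rule: the anchor day for the 1800s is Friday. For year 41: 41÷12 = 3 r 5, and 5÷4 = 1, so 3+5+1 = 9.
Friday + 9 ≡ Sunday — that's 1841's doomsday.
In October the doomsday date is Oct 10.
Oct 8 is 2 days before Oct 10; 2 mod 7 = 2, so Sunday − 2 = Friday.
5764 mod 7 = 3, so 5764 days before a Friday is Friday − 3 = Tuesday.

Tuesday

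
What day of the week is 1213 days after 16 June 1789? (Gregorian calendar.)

Thursday

Jun 16, 1789 is a Tuesday.
1213 mod 7 = 2, so 1213 days after a Tuesday is Tuesday + 2 = Thursday.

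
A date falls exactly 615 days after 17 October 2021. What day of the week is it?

First find the weekday of Oct 17, 2021. Doomsday rule: the anchor day for the 2000s is Tuesday. For year 21: 21÷12 = 1 r 9, and 9÷4 = 2, so 1+9+2 = 12.
Tuesday + 12 ≡ Sunday — that's 2021's doomsday.
In October the doomsday date is Oct 10.
Oct 17 is 7 days after Oct 10; 7 mod 7 = 0, so Sunday + 0 = Sunday.
615 mod 7 = 6, so 615 days after a Sunday is Sunday + 6 = Saturday.

Saturday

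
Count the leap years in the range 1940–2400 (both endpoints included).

Multiples of 4 in [1940,2400]: 116.
Of those, multiples of 100: 5 (not leap unless ÷400).
Multiples of 400: 2.
Leap years = 116 − 5 + 2 = 113.

113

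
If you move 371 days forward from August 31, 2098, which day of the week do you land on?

Sunday

First find the weekday of Aug 31, 2098. Doomsday rule: the anchor day for the 2000s is Tuesday. For year 98: 98÷12 = 8 r 2, and 2÷4 = 0, so 8+2+0 = 10.
Tuesday + 10 ≡ Friday — that's 2098's doomsday.
In August the doomsday date is Aug 8.
Aug 31 is 23 days after Aug 8; 23 mod 7 = 2, so Friday + 2 = Sunday.
371 mod 7 = 0, so 371 days after a Sunday is Sunday + 0 = Sunday.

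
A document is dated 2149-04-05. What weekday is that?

Saturday

Doomsday rule: the anchor day for the 2100s is Sunday. For year 49: 49÷12 = 4 r 1, and 1÷4 = 0, so 4+1+0 = 5.
Sunday + 5 ≡ Friday — that's 2149's doomsday.
In April the doomsday date is Apr 4.
Apr 5 is 1 day after Apr 4; 1 mod 7 = 1, so Friday + 1 = Saturday.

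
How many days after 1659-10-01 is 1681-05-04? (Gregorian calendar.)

Oct 1, 1659 → Oct 1, 1660: 366 days (Feb 29, 1660 is in that span).
Oct 1, 1660 → Oct 1, 1661: 365 days.
Oct 1, 1661 → Oct 1, 1662: 365 days.
Oct 1, 1662 → Oct 1, 1663: 365 days.
Oct 1, 1663 → Oct 1, 1664: 366 days (Feb 29, 1664 is in that span).
Oct 1, 1664 → Oct 1, 1665: 365 days.
Oct 1, 1665 → Oct 1, 1666: 365 days.
Oct 1, 1666 → Oct 1, 1667: 365 days.
Oct 1, 1667 → Oct 1, 1668: 366 days (Feb 29, 1668 is in that span).
Oct 1, 1668 → Oct 1, 1669: 365 days.
Oct 1, 1669 → Oct 1, 1670: 365 days.
Oct 1, 1670 → Oct 1, 1671: 365 days.
Oct 1, 1671 → Oct 1, 1672: 366 days (Feb 29, 1672 is in that span).
Oct 1, 1672 → Oct 1, 1673: 365 days.
Oct 1, 1673 → Oct 1, 1674: 365 days.
Oct 1, 1674 → Oct 1, 1675: 365 days.
Oct 1, 1675 → Oct 1, 1676: 366 days (Feb 29, 1676 is in that span).
Oct 1, 1676 → Oct 1, 1677: 365 days.
Oct 1, 1677 → Oct 1, 1678: 365 days.
Oct 1, 1678 → Oct 1, 1679: 365 days.
Oct 1, 1679 → Oct 1, 1680: 366 days (Feb 29, 1680 is in that span).
Oct 1, 1680 → Nov 1, 1680: 31 days (October has 31).
Nov 1, 1680 → Dec 1, 1680: 30 days (November has 30).
Dec 1, 1680 → Jan 1, 1681: 31 days (December has 31).
Jan 1, 1681 → Feb 1, 1681: 31 days (January has 31).
Feb 1, 1681 → Mar 1, 1681: 28 days (February has 28).
Mar 1, 1681 → Apr 1, 1681: 31 days (March has 31).
Apr 1, 1681 → May 1, 1681: 30 days (April has 30).
May 1, 1681 → May 4, 1681: 3 days.
Total: 7886 days.

7886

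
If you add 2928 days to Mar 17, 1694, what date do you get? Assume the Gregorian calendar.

+365 (one year) → Mar 17, 1695 (2563 left).
+366 (one year; includes Feb 29, 1696) → Mar 17, 1696 (2197 left).
+365 (one year) → Mar 17, 1697 (1832 left).
+365 (one year) → Mar 17, 1698 (1467 left).
+365 (one year) → Mar 17, 1699 (1102 left).
+365 (one year) → Mar 17, 1700 (737 left).
+365 (one year) → Mar 17, 1701 (372 left).
Mar has 31 days: +15 → Apr 1, 1701 (357 left).
Apr has 30 days: +30 → May 1, 1701 (327 left).
May has 31 days: +31 → Jun 1, 1701 (296 left).
Jun has 30 days: +30 → Jul 1, 1701 (266 left).
Jul has 31 days: +31 → Aug 1, 1701 (235 left).
Aug has 31 days: +31 → Sep 1, 1701 (204 left).
Sep has 30 days: +30 → Oct 1, 1701 (174 left).
Oct has 31 days: +31 → Nov 1, 1701 (143 left).
Nov has 30 days: +30 → Dec 1, 1701 (113 left).
Dec has 31 days: +31 → Jan 1, 1702 (82 left).
Jan has 31 days: +31 → Feb 1, 1702 (51 left).
Feb has 28 days: +28 → Mar 1, 1702 (23 left).
+23 → Mar 24, 1702.

March 24, 1702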